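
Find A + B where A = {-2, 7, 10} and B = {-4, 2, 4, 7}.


A + B = {a + b : a ∈ A, b ∈ B}.
Enumerate all |A|·|B| = 3·4 = 12 pairs (a, b) and collect distinct sums.
a = -2: -2+-4=-6, -2+2=0, -2+4=2, -2+7=5
a = 7: 7+-4=3, 7+2=9, 7+4=11, 7+7=14
a = 10: 10+-4=6, 10+2=12, 10+4=14, 10+7=17
Collecting distinct sums: A + B = {-6, 0, 2, 3, 5, 6, 9, 11, 12, 14, 17}
|A + B| = 11

A + B = {-6, 0, 2, 3, 5, 6, 9, 11, 12, 14, 17}


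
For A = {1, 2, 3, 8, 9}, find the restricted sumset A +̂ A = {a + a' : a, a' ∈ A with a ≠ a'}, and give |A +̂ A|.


Restricted sumset: A +̂ A = {a + a' : a ∈ A, a' ∈ A, a ≠ a'}.
Equivalently, take A + A and drop any sum 2a that is achievable ONLY as a + a for a ∈ A (i.e. sums representable only with equal summands).
Enumerate pairs (a, a') with a < a' (symmetric, so each unordered pair gives one sum; this covers all a ≠ a'):
  1 + 2 = 3
  1 + 3 = 4
  1 + 8 = 9
  1 + 9 = 10
  2 + 3 = 5
  2 + 8 = 10
  2 + 9 = 11
  3 + 8 = 11
  3 + 9 = 12
  8 + 9 = 17
Collected distinct sums: {3, 4, 5, 9, 10, 11, 12, 17}
|A +̂ A| = 8
(Reference bound: |A +̂ A| ≥ 2|A| - 3 for |A| ≥ 2, with |A| = 5 giving ≥ 7.)

|A +̂ A| = 8


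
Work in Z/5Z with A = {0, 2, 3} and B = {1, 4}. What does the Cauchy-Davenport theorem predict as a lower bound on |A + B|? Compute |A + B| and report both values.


Cauchy-Davenport: |A + B| ≥ min(p, |A| + |B| - 1) for A, B nonempty in Z/pZ.
|A| = 3, |B| = 2, p = 5.
CD lower bound = min(5, 3 + 2 - 1) = min(5, 4) = 4.
Compute A + B mod 5 directly:
a = 0: 0+1=1, 0+4=4
a = 2: 2+1=3, 2+4=1
a = 3: 3+1=4, 3+4=2
A + B = {1, 2, 3, 4}, so |A + B| = 4.
Verify: 4 ≥ 4? Yes ✓.

CD lower bound = 4, actual |A + B| = 4.


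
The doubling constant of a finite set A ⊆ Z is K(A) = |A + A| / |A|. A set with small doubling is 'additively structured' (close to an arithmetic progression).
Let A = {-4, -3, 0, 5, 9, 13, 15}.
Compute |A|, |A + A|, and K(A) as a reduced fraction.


|A| = 7.
Compute A + A by enumerating all 49 pairs.
A + A = {-8, -7, -6, -4, -3, 0, 1, 2, 5, 6, 9, 10, 11, 12, 13, 14, 15, 18, 20, 22, 24, 26, 28, 30}, so |A + A| = 24.
K = |A + A| / |A| = 24/7 (already in lowest terms) ≈ 3.4286.
Reference: AP of size 7 gives K = 13/7 ≈ 1.8571; a fully generic set of size 7 gives K ≈ 4.0000.

|A| = 7, |A + A| = 24, K = 24/7.


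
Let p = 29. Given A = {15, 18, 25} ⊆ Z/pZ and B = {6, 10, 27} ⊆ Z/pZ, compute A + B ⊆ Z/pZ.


Work in Z/29Z: reduce every sum a + b modulo 29.
Enumerate all 9 pairs:
a = 15: 15+6=21, 15+10=25, 15+27=13
a = 18: 18+6=24, 18+10=28, 18+27=16
a = 25: 25+6=2, 25+10=6, 25+27=23
Distinct residues collected: {2, 6, 13, 16, 21, 23, 24, 25, 28}
|A + B| = 9 (out of 29 total residues).

A + B = {2, 6, 13, 16, 21, 23, 24, 25, 28}


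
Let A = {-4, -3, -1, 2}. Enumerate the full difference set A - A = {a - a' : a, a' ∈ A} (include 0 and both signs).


A - A = {a - a' : a, a' ∈ A}.
Compute a - a' for each ordered pair (a, a'):
a = -4: -4--4=0, -4--3=-1, -4--1=-3, -4-2=-6
a = -3: -3--4=1, -3--3=0, -3--1=-2, -3-2=-5
a = -1: -1--4=3, -1--3=2, -1--1=0, -1-2=-3
a = 2: 2--4=6, 2--3=5, 2--1=3, 2-2=0
Collecting distinct values (and noting 0 appears from a-a):
A - A = {-6, -5, -3, -2, -1, 0, 1, 2, 3, 5, 6}
|A - A| = 11

A - A = {-6, -5, -3, -2, -1, 0, 1, 2, 3, 5, 6}


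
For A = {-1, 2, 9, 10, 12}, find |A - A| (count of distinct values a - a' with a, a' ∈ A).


A - A = {a - a' : a, a' ∈ A}; |A| = 5.
Bounds: 2|A|-1 ≤ |A - A| ≤ |A|² - |A| + 1, i.e. 9 ≤ |A - A| ≤ 21.
Note: 0 ∈ A - A always (from a - a). The set is symmetric: if d ∈ A - A then -d ∈ A - A.
Enumerate nonzero differences d = a - a' with a > a' (then include -d):
Positive differences: {1, 2, 3, 7, 8, 10, 11, 13}
Full difference set: {0} ∪ (positive diffs) ∪ (negative diffs).
|A - A| = 1 + 2·8 = 17 (matches direct enumeration: 17).

|A - A| = 17


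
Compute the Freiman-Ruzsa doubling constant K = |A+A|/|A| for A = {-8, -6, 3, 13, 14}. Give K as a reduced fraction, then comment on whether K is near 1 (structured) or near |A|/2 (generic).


|A| = 5.
Compute A + A by enumerating all 25 pairs.
A + A = {-16, -14, -12, -5, -3, 5, 6, 7, 8, 16, 17, 26, 27, 28}, so |A + A| = 14.
K = |A + A| / |A| = 14/5 (already in lowest terms) ≈ 2.8000.
Reference: AP of size 5 gives K = 9/5 ≈ 1.8000; a fully generic set of size 5 gives K ≈ 3.0000.

|A| = 5, |A + A| = 14, K = 14/5.


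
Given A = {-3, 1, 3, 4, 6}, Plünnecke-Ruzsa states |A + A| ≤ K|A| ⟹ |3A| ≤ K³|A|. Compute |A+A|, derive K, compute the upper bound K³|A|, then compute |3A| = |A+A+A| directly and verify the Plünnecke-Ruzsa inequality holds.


|A| = 5.
Step 1: Compute A + A by enumerating all 25 pairs.
A + A = {-6, -2, 0, 1, 2, 3, 4, 5, 6, 7, 8, 9, 10, 12}, so |A + A| = 14.
Step 2: Doubling constant K = |A + A|/|A| = 14/5 = 14/5 ≈ 2.8000.
Step 3: Plünnecke-Ruzsa gives |3A| ≤ K³·|A| = (2.8000)³ · 5 ≈ 109.7600.
Step 4: Compute 3A = A + A + A directly by enumerating all triples (a,b,c) ∈ A³; |3A| = 23.
Step 5: Check 23 ≤ 109.7600? Yes ✓.

K = 14/5, Plünnecke-Ruzsa bound K³|A| ≈ 109.7600, |3A| = 23, inequality holds.


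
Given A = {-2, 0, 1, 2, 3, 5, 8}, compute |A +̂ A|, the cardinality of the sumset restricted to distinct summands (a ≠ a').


Restricted sumset: A +̂ A = {a + a' : a ∈ A, a' ∈ A, a ≠ a'}.
Equivalently, take A + A and drop any sum 2a that is achievable ONLY as a + a for a ∈ A (i.e. sums representable only with equal summands).
Enumerate pairs (a, a') with a < a' (symmetric, so each unordered pair gives one sum; this covers all a ≠ a'):
  -2 + 0 = -2
  -2 + 1 = -1
  -2 + 2 = 0
  -2 + 3 = 1
  -2 + 5 = 3
  -2 + 8 = 6
  0 + 1 = 1
  0 + 2 = 2
  0 + 3 = 3
  0 + 5 = 5
  0 + 8 = 8
  1 + 2 = 3
  1 + 3 = 4
  1 + 5 = 6
  1 + 8 = 9
  2 + 3 = 5
  2 + 5 = 7
  2 + 8 = 10
  3 + 5 = 8
  3 + 8 = 11
  5 + 8 = 13
Collected distinct sums: {-2, -1, 0, 1, 2, 3, 4, 5, 6, 7, 8, 9, 10, 11, 13}
|A +̂ A| = 15
(Reference bound: |A +̂ A| ≥ 2|A| - 3 for |A| ≥ 2, with |A| = 7 giving ≥ 11.)

|A +̂ A| = 15


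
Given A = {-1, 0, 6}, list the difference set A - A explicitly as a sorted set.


A - A = {a - a' : a, a' ∈ A}.
Compute a - a' for each ordered pair (a, a'):
a = -1: -1--1=0, -1-0=-1, -1-6=-7
a = 0: 0--1=1, 0-0=0, 0-6=-6
a = 6: 6--1=7, 6-0=6, 6-6=0
Collecting distinct values (and noting 0 appears from a-a):
A - A = {-7, -6, -1, 0, 1, 6, 7}
|A - A| = 7

A - A = {-7, -6, -1, 0, 1, 6, 7}


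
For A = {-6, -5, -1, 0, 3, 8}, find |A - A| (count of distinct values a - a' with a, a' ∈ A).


A - A = {a - a' : a, a' ∈ A}; |A| = 6.
Bounds: 2|A|-1 ≤ |A - A| ≤ |A|² - |A| + 1, i.e. 11 ≤ |A - A| ≤ 31.
Note: 0 ∈ A - A always (from a - a). The set is symmetric: if d ∈ A - A then -d ∈ A - A.
Enumerate nonzero differences d = a - a' with a > a' (then include -d):
Positive differences: {1, 3, 4, 5, 6, 8, 9, 13, 14}
Full difference set: {0} ∪ (positive diffs) ∪ (negative diffs).
|A - A| = 1 + 2·9 = 19 (matches direct enumeration: 19).

|A - A| = 19


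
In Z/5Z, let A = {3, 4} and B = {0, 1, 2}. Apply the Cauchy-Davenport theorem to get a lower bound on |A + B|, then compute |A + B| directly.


Cauchy-Davenport: |A + B| ≥ min(p, |A| + |B| - 1) for A, B nonempty in Z/pZ.
|A| = 2, |B| = 3, p = 5.
CD lower bound = min(5, 2 + 3 - 1) = min(5, 4) = 4.
Compute A + B mod 5 directly:
a = 3: 3+0=3, 3+1=4, 3+2=0
a = 4: 4+0=4, 4+1=0, 4+2=1
A + B = {0, 1, 3, 4}, so |A + B| = 4.
Verify: 4 ≥ 4? Yes ✓.

CD lower bound = 4, actual |A + B| = 4.


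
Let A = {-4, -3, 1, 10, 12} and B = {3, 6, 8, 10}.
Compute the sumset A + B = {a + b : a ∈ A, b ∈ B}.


A + B = {a + b : a ∈ A, b ∈ B}.
Enumerate all |A|·|B| = 5·4 = 20 pairs (a, b) and collect distinct sums.
a = -4: -4+3=-1, -4+6=2, -4+8=4, -4+10=6
a = -3: -3+3=0, -3+6=3, -3+8=5, -3+10=7
a = 1: 1+3=4, 1+6=7, 1+8=9, 1+10=11
a = 10: 10+3=13, 10+6=16, 10+8=18, 10+10=20
a = 12: 12+3=15, 12+6=18, 12+8=20, 12+10=22
Collecting distinct sums: A + B = {-1, 0, 2, 3, 4, 5, 6, 7, 9, 11, 13, 15, 16, 18, 20, 22}
|A + B| = 16

A + B = {-1, 0, 2, 3, 4, 5, 6, 7, 9, 11, 13, 15, 16, 18, 20, 22}


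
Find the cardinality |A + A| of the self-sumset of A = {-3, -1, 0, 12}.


A + A = {a + a' : a, a' ∈ A}; |A| = 4.
General bounds: 2|A| - 1 ≤ |A + A| ≤ |A|(|A|+1)/2, i.e. 7 ≤ |A + A| ≤ 10.
Lower bound 2|A|-1 is attained iff A is an arithmetic progression.
Enumerate sums a + a' for a ≤ a' (symmetric, so this suffices):
a = -3: -3+-3=-6, -3+-1=-4, -3+0=-3, -3+12=9
a = -1: -1+-1=-2, -1+0=-1, -1+12=11
a = 0: 0+0=0, 0+12=12
a = 12: 12+12=24
Distinct sums: {-6, -4, -3, -2, -1, 0, 9, 11, 12, 24}
|A + A| = 10

|A + A| = 10


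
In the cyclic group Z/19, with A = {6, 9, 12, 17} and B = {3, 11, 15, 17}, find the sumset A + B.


Work in Z/19Z: reduce every sum a + b modulo 19.
Enumerate all 16 pairs:
a = 6: 6+3=9, 6+11=17, 6+15=2, 6+17=4
a = 9: 9+3=12, 9+11=1, 9+15=5, 9+17=7
a = 12: 12+3=15, 12+11=4, 12+15=8, 12+17=10
a = 17: 17+3=1, 17+11=9, 17+15=13, 17+17=15
Distinct residues collected: {1, 2, 4, 5, 7, 8, 9, 10, 12, 13, 15, 17}
|A + B| = 12 (out of 19 total residues).

A + B = {1, 2, 4, 5, 7, 8, 9, 10, 12, 13, 15, 17}


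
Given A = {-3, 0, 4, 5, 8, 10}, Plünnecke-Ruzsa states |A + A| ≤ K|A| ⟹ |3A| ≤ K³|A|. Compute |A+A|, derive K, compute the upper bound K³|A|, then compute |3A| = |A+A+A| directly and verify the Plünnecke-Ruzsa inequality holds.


|A| = 6.
Step 1: Compute A + A by enumerating all 36 pairs.
A + A = {-6, -3, 0, 1, 2, 4, 5, 7, 8, 9, 10, 12, 13, 14, 15, 16, 18, 20}, so |A + A| = 18.
Step 2: Doubling constant K = |A + A|/|A| = 18/6 = 18/6 ≈ 3.0000.
Step 3: Plünnecke-Ruzsa gives |3A| ≤ K³·|A| = (3.0000)³ · 6 ≈ 162.0000.
Step 4: Compute 3A = A + A + A directly by enumerating all triples (a,b,c) ∈ A³; |3A| = 33.
Step 5: Check 33 ≤ 162.0000? Yes ✓.

K = 18/6, Plünnecke-Ruzsa bound K³|A| ≈ 162.0000, |3A| = 33, inequality holds.


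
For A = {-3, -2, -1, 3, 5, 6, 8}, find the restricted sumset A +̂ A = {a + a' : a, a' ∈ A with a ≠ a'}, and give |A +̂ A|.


Restricted sumset: A +̂ A = {a + a' : a ∈ A, a' ∈ A, a ≠ a'}.
Equivalently, take A + A and drop any sum 2a that is achievable ONLY as a + a for a ∈ A (i.e. sums representable only with equal summands).
Enumerate pairs (a, a') with a < a' (symmetric, so each unordered pair gives one sum; this covers all a ≠ a'):
  -3 + -2 = -5
  -3 + -1 = -4
  -3 + 3 = 0
  -3 + 5 = 2
  -3 + 6 = 3
  -3 + 8 = 5
  -2 + -1 = -3
  -2 + 3 = 1
  -2 + 5 = 3
  -2 + 6 = 4
  -2 + 8 = 6
  -1 + 3 = 2
  -1 + 5 = 4
  -1 + 6 = 5
  -1 + 8 = 7
  3 + 5 = 8
  3 + 6 = 9
  3 + 8 = 11
  5 + 6 = 11
  5 + 8 = 13
  6 + 8 = 14
Collected distinct sums: {-5, -4, -3, 0, 1, 2, 3, 4, 5, 6, 7, 8, 9, 11, 13, 14}
|A +̂ A| = 16
(Reference bound: |A +̂ A| ≥ 2|A| - 3 for |A| ≥ 2, with |A| = 7 giving ≥ 11.)

|A +̂ A| = 16


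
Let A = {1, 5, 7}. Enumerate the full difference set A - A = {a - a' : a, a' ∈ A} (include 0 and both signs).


A - A = {a - a' : a, a' ∈ A}.
Compute a - a' for each ordered pair (a, a'):
a = 1: 1-1=0, 1-5=-4, 1-7=-6
a = 5: 5-1=4, 5-5=0, 5-7=-2
a = 7: 7-1=6, 7-5=2, 7-7=0
Collecting distinct values (and noting 0 appears from a-a):
A - A = {-6, -4, -2, 0, 2, 4, 6}
|A - A| = 7

A - A = {-6, -4, -2, 0, 2, 4, 6}


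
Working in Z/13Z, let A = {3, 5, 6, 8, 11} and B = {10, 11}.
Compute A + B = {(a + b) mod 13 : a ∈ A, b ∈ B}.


Work in Z/13Z: reduce every sum a + b modulo 13.
Enumerate all 10 pairs:
a = 3: 3+10=0, 3+11=1
a = 5: 5+10=2, 5+11=3
a = 6: 6+10=3, 6+11=4
a = 8: 8+10=5, 8+11=6
a = 11: 11+10=8, 11+11=9
Distinct residues collected: {0, 1, 2, 3, 4, 5, 6, 8, 9}
|A + B| = 9 (out of 13 total residues).

A + B = {0, 1, 2, 3, 4, 5, 6, 8, 9}


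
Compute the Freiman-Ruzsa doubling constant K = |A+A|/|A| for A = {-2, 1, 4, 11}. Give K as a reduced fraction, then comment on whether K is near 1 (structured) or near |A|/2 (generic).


|A| = 4.
Compute A + A by enumerating all 16 pairs.
A + A = {-4, -1, 2, 5, 8, 9, 12, 15, 22}, so |A + A| = 9.
K = |A + A| / |A| = 9/4 (already in lowest terms) ≈ 2.2500.
Reference: AP of size 4 gives K = 7/4 ≈ 1.7500; a fully generic set of size 4 gives K ≈ 2.5000.

|A| = 4, |A + A| = 9, K = 9/4.


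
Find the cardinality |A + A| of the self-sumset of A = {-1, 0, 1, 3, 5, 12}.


A + A = {a + a' : a, a' ∈ A}; |A| = 6.
General bounds: 2|A| - 1 ≤ |A + A| ≤ |A|(|A|+1)/2, i.e. 11 ≤ |A + A| ≤ 21.
Lower bound 2|A|-1 is attained iff A is an arithmetic progression.
Enumerate sums a + a' for a ≤ a' (symmetric, so this suffices):
a = -1: -1+-1=-2, -1+0=-1, -1+1=0, -1+3=2, -1+5=4, -1+12=11
a = 0: 0+0=0, 0+1=1, 0+3=3, 0+5=5, 0+12=12
a = 1: 1+1=2, 1+3=4, 1+5=6, 1+12=13
a = 3: 3+3=6, 3+5=8, 3+12=15
a = 5: 5+5=10, 5+12=17
a = 12: 12+12=24
Distinct sums: {-2, -1, 0, 1, 2, 3, 4, 5, 6, 8, 10, 11, 12, 13, 15, 17, 24}
|A + A| = 17

|A + A| = 17


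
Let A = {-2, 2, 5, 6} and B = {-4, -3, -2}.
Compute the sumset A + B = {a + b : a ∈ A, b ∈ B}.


A + B = {a + b : a ∈ A, b ∈ B}.
Enumerate all |A|·|B| = 4·3 = 12 pairs (a, b) and collect distinct sums.
a = -2: -2+-4=-6, -2+-3=-5, -2+-2=-4
a = 2: 2+-4=-2, 2+-3=-1, 2+-2=0
a = 5: 5+-4=1, 5+-3=2, 5+-2=3
a = 6: 6+-4=2, 6+-3=3, 6+-2=4
Collecting distinct sums: A + B = {-6, -5, -4, -2, -1, 0, 1, 2, 3, 4}
|A + B| = 10

A + B = {-6, -5, -4, -2, -1, 0, 1, 2, 3, 4}


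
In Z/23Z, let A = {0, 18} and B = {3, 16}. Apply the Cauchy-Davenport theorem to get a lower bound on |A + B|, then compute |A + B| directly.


Cauchy-Davenport: |A + B| ≥ min(p, |A| + |B| - 1) for A, B nonempty in Z/pZ.
|A| = 2, |B| = 2, p = 23.
CD lower bound = min(23, 2 + 2 - 1) = min(23, 3) = 3.
Compute A + B mod 23 directly:
a = 0: 0+3=3, 0+16=16
a = 18: 18+3=21, 18+16=11
A + B = {3, 11, 16, 21}, so |A + B| = 4.
Verify: 4 ≥ 3? Yes ✓.

CD lower bound = 3, actual |A + B| = 4.


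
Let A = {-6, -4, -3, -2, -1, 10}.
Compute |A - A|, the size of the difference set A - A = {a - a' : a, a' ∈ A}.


A - A = {a - a' : a, a' ∈ A}; |A| = 6.
Bounds: 2|A|-1 ≤ |A - A| ≤ |A|² - |A| + 1, i.e. 11 ≤ |A - A| ≤ 31.
Note: 0 ∈ A - A always (from a - a). The set is symmetric: if d ∈ A - A then -d ∈ A - A.
Enumerate nonzero differences d = a - a' with a > a' (then include -d):
Positive differences: {1, 2, 3, 4, 5, 11, 12, 13, 14, 16}
Full difference set: {0} ∪ (positive diffs) ∪ (negative diffs).
|A - A| = 1 + 2·10 = 21 (matches direct enumeration: 21).

|A - A| = 21


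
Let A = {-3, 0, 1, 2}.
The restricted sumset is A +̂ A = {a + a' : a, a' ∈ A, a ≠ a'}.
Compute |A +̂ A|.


Restricted sumset: A +̂ A = {a + a' : a ∈ A, a' ∈ A, a ≠ a'}.
Equivalently, take A + A and drop any sum 2a that is achievable ONLY as a + a for a ∈ A (i.e. sums representable only with equal summands).
Enumerate pairs (a, a') with a < a' (symmetric, so each unordered pair gives one sum; this covers all a ≠ a'):
  -3 + 0 = -3
  -3 + 1 = -2
  -3 + 2 = -1
  0 + 1 = 1
  0 + 2 = 2
  1 + 2 = 3
Collected distinct sums: {-3, -2, -1, 1, 2, 3}
|A +̂ A| = 6
(Reference bound: |A +̂ A| ≥ 2|A| - 3 for |A| ≥ 2, with |A| = 4 giving ≥ 5.)

|A +̂ A| = 6


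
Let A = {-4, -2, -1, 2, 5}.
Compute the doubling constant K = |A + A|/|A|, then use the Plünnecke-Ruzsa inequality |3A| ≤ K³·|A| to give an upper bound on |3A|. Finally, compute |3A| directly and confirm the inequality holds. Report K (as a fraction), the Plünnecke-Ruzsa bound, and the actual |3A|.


|A| = 5.
Step 1: Compute A + A by enumerating all 25 pairs.
A + A = {-8, -6, -5, -4, -3, -2, 0, 1, 3, 4, 7, 10}, so |A + A| = 12.
Step 2: Doubling constant K = |A + A|/|A| = 12/5 = 12/5 ≈ 2.4000.
Step 3: Plünnecke-Ruzsa gives |3A| ≤ K³·|A| = (2.4000)³ · 5 ≈ 69.1200.
Step 4: Compute 3A = A + A + A directly by enumerating all triples (a,b,c) ∈ A³; |3A| = 21.
Step 5: Check 21 ≤ 69.1200? Yes ✓.

K = 12/5, Plünnecke-Ruzsa bound K³|A| ≈ 69.1200, |3A| = 21, inequality holds.


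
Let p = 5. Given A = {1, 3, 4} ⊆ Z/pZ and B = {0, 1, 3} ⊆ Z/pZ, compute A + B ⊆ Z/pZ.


Work in Z/5Z: reduce every sum a + b modulo 5.
Enumerate all 9 pairs:
a = 1: 1+0=1, 1+1=2, 1+3=4
a = 3: 3+0=3, 3+1=4, 3+3=1
a = 4: 4+0=4, 4+1=0, 4+3=2
Distinct residues collected: {0, 1, 2, 3, 4}
|A + B| = 5 (out of 5 total residues).

A + B = {0, 1, 2, 3, 4}


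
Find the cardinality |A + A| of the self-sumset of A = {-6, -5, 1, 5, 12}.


A + A = {a + a' : a, a' ∈ A}; |A| = 5.
General bounds: 2|A| - 1 ≤ |A + A| ≤ |A|(|A|+1)/2, i.e. 9 ≤ |A + A| ≤ 15.
Lower bound 2|A|-1 is attained iff A is an arithmetic progression.
Enumerate sums a + a' for a ≤ a' (symmetric, so this suffices):
a = -6: -6+-6=-12, -6+-5=-11, -6+1=-5, -6+5=-1, -6+12=6
a = -5: -5+-5=-10, -5+1=-4, -5+5=0, -5+12=7
a = 1: 1+1=2, 1+5=6, 1+12=13
a = 5: 5+5=10, 5+12=17
a = 12: 12+12=24
Distinct sums: {-12, -11, -10, -5, -4, -1, 0, 2, 6, 7, 10, 13, 17, 24}
|A + A| = 14

|A + A| = 14


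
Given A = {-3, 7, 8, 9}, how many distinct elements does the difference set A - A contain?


A - A = {a - a' : a, a' ∈ A}; |A| = 4.
Bounds: 2|A|-1 ≤ |A - A| ≤ |A|² - |A| + 1, i.e. 7 ≤ |A - A| ≤ 13.
Note: 0 ∈ A - A always (from a - a). The set is symmetric: if d ∈ A - A then -d ∈ A - A.
Enumerate nonzero differences d = a - a' with a > a' (then include -d):
Positive differences: {1, 2, 10, 11, 12}
Full difference set: {0} ∪ (positive diffs) ∪ (negative diffs).
|A - A| = 1 + 2·5 = 11 (matches direct enumeration: 11).

|A - A| = 11


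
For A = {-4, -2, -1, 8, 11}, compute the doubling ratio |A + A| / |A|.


|A| = 5.
Compute A + A by enumerating all 25 pairs.
A + A = {-8, -6, -5, -4, -3, -2, 4, 6, 7, 9, 10, 16, 19, 22}, so |A + A| = 14.
K = |A + A| / |A| = 14/5 (already in lowest terms) ≈ 2.8000.
Reference: AP of size 5 gives K = 9/5 ≈ 1.8000; a fully generic set of size 5 gives K ≈ 3.0000.

|A| = 5, |A + A| = 14, K = 14/5.


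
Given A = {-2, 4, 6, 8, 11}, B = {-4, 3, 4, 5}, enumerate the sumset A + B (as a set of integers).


A + B = {a + b : a ∈ A, b ∈ B}.
Enumerate all |A|·|B| = 5·4 = 20 pairs (a, b) and collect distinct sums.
a = -2: -2+-4=-6, -2+3=1, -2+4=2, -2+5=3
a = 4: 4+-4=0, 4+3=7, 4+4=8, 4+5=9
a = 6: 6+-4=2, 6+3=9, 6+4=10, 6+5=11
a = 8: 8+-4=4, 8+3=11, 8+4=12, 8+5=13
a = 11: 11+-4=7, 11+3=14, 11+4=15, 11+5=16
Collecting distinct sums: A + B = {-6, 0, 1, 2, 3, 4, 7, 8, 9, 10, 11, 12, 13, 14, 15, 16}
|A + B| = 16

A + B = {-6, 0, 1, 2, 3, 4, 7, 8, 9, 10, 11, 12, 13, 14, 15, 16}


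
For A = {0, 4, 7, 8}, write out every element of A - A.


A - A = {a - a' : a, a' ∈ A}.
Compute a - a' for each ordered pair (a, a'):
a = 0: 0-0=0, 0-4=-4, 0-7=-7, 0-8=-8
a = 4: 4-0=4, 4-4=0, 4-7=-3, 4-8=-4
a = 7: 7-0=7, 7-4=3, 7-7=0, 7-8=-1
a = 8: 8-0=8, 8-4=4, 8-7=1, 8-8=0
Collecting distinct values (and noting 0 appears from a-a):
A - A = {-8, -7, -4, -3, -1, 0, 1, 3, 4, 7, 8}
|A - A| = 11

A - A = {-8, -7, -4, -3, -1, 0, 1, 3, 4, 7, 8}


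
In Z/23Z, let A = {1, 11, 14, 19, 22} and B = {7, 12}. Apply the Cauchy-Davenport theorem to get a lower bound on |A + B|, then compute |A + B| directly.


Cauchy-Davenport: |A + B| ≥ min(p, |A| + |B| - 1) for A, B nonempty in Z/pZ.
|A| = 5, |B| = 2, p = 23.
CD lower bound = min(23, 5 + 2 - 1) = min(23, 6) = 6.
Compute A + B mod 23 directly:
a = 1: 1+7=8, 1+12=13
a = 11: 11+7=18, 11+12=0
a = 14: 14+7=21, 14+12=3
a = 19: 19+7=3, 19+12=8
a = 22: 22+7=6, 22+12=11
A + B = {0, 3, 6, 8, 11, 13, 18, 21}, so |A + B| = 8.
Verify: 8 ≥ 6? Yes ✓.

CD lower bound = 6, actual |A + B| = 8.


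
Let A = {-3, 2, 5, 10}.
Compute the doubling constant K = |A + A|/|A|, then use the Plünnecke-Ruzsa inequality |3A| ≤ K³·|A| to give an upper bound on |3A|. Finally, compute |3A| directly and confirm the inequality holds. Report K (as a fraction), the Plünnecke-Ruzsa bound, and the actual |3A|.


|A| = 4.
Step 1: Compute A + A by enumerating all 16 pairs.
A + A = {-6, -1, 2, 4, 7, 10, 12, 15, 20}, so |A + A| = 9.
Step 2: Doubling constant K = |A + A|/|A| = 9/4 = 9/4 ≈ 2.2500.
Step 3: Plünnecke-Ruzsa gives |3A| ≤ K³·|A| = (2.2500)³ · 4 ≈ 45.5625.
Step 4: Compute 3A = A + A + A directly by enumerating all triples (a,b,c) ∈ A³; |3A| = 16.
Step 5: Check 16 ≤ 45.5625? Yes ✓.

K = 9/4, Plünnecke-Ruzsa bound K³|A| ≈ 45.5625, |3A| = 16, inequality holds.


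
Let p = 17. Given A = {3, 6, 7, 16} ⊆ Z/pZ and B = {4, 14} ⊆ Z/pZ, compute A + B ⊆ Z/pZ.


Work in Z/17Z: reduce every sum a + b modulo 17.
Enumerate all 8 pairs:
a = 3: 3+4=7, 3+14=0
a = 6: 6+4=10, 6+14=3
a = 7: 7+4=11, 7+14=4
a = 16: 16+4=3, 16+14=13
Distinct residues collected: {0, 3, 4, 7, 10, 11, 13}
|A + B| = 7 (out of 17 total residues).

A + B = {0, 3, 4, 7, 10, 11, 13}


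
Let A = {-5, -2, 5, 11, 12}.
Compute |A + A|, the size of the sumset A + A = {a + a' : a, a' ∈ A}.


A + A = {a + a' : a, a' ∈ A}; |A| = 5.
General bounds: 2|A| - 1 ≤ |A + A| ≤ |A|(|A|+1)/2, i.e. 9 ≤ |A + A| ≤ 15.
Lower bound 2|A|-1 is attained iff A is an arithmetic progression.
Enumerate sums a + a' for a ≤ a' (symmetric, so this suffices):
a = -5: -5+-5=-10, -5+-2=-7, -5+5=0, -5+11=6, -5+12=7
a = -2: -2+-2=-4, -2+5=3, -2+11=9, -2+12=10
a = 5: 5+5=10, 5+11=16, 5+12=17
a = 11: 11+11=22, 11+12=23
a = 12: 12+12=24
Distinct sums: {-10, -7, -4, 0, 3, 6, 7, 9, 10, 16, 17, 22, 23, 24}
|A + A| = 14

|A + A| = 14


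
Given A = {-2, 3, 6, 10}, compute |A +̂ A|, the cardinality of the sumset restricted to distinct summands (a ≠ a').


Restricted sumset: A +̂ A = {a + a' : a ∈ A, a' ∈ A, a ≠ a'}.
Equivalently, take A + A and drop any sum 2a that is achievable ONLY as a + a for a ∈ A (i.e. sums representable only with equal summands).
Enumerate pairs (a, a') with a < a' (symmetric, so each unordered pair gives one sum; this covers all a ≠ a'):
  -2 + 3 = 1
  -2 + 6 = 4
  -2 + 10 = 8
  3 + 6 = 9
  3 + 10 = 13
  6 + 10 = 16
Collected distinct sums: {1, 4, 8, 9, 13, 16}
|A +̂ A| = 6
(Reference bound: |A +̂ A| ≥ 2|A| - 3 for |A| ≥ 2, with |A| = 4 giving ≥ 5.)

|A +̂ A| = 6


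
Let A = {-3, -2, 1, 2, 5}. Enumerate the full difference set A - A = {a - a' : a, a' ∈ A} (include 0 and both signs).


A - A = {a - a' : a, a' ∈ A}.
Compute a - a' for each ordered pair (a, a'):
a = -3: -3--3=0, -3--2=-1, -3-1=-4, -3-2=-5, -3-5=-8
a = -2: -2--3=1, -2--2=0, -2-1=-3, -2-2=-4, -2-5=-7
a = 1: 1--3=4, 1--2=3, 1-1=0, 1-2=-1, 1-5=-4
a = 2: 2--3=5, 2--2=4, 2-1=1, 2-2=0, 2-5=-3
a = 5: 5--3=8, 5--2=7, 5-1=4, 5-2=3, 5-5=0
Collecting distinct values (and noting 0 appears from a-a):
A - A = {-8, -7, -5, -4, -3, -1, 0, 1, 3, 4, 5, 7, 8}
|A - A| = 13

A - A = {-8, -7, -5, -4, -3, -1, 0, 1, 3, 4, 5, 7, 8}


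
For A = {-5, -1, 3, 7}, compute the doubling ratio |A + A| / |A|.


|A| = 4.
Compute A + A by enumerating all 16 pairs.
A + A = {-10, -6, -2, 2, 6, 10, 14}, so |A + A| = 7.
K = |A + A| / |A| = 7/4 (already in lowest terms) ≈ 1.7500.
Reference: AP of size 4 gives K = 7/4 ≈ 1.7500; a fully generic set of size 4 gives K ≈ 2.5000.

|A| = 4, |A + A| = 7, K = 7/4.


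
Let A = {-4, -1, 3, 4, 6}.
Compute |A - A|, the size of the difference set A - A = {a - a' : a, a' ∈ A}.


A - A = {a - a' : a, a' ∈ A}; |A| = 5.
Bounds: 2|A|-1 ≤ |A - A| ≤ |A|² - |A| + 1, i.e. 9 ≤ |A - A| ≤ 21.
Note: 0 ∈ A - A always (from a - a). The set is symmetric: if d ∈ A - A then -d ∈ A - A.
Enumerate nonzero differences d = a - a' with a > a' (then include -d):
Positive differences: {1, 2, 3, 4, 5, 7, 8, 10}
Full difference set: {0} ∪ (positive diffs) ∪ (negative diffs).
|A - A| = 1 + 2·8 = 17 (matches direct enumeration: 17).

|A - A| = 17


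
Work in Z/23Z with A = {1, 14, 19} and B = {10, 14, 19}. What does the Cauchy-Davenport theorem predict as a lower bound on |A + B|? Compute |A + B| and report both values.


Cauchy-Davenport: |A + B| ≥ min(p, |A| + |B| - 1) for A, B nonempty in Z/pZ.
|A| = 3, |B| = 3, p = 23.
CD lower bound = min(23, 3 + 3 - 1) = min(23, 5) = 5.
Compute A + B mod 23 directly:
a = 1: 1+10=11, 1+14=15, 1+19=20
a = 14: 14+10=1, 14+14=5, 14+19=10
a = 19: 19+10=6, 19+14=10, 19+19=15
A + B = {1, 5, 6, 10, 11, 15, 20}, so |A + B| = 7.
Verify: 7 ≥ 5? Yes ✓.

CD lower bound = 5, actual |A + B| = 7.


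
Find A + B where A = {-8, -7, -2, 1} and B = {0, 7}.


A + B = {a + b : a ∈ A, b ∈ B}.
Enumerate all |A|·|B| = 4·2 = 8 pairs (a, b) and collect distinct sums.
a = -8: -8+0=-8, -8+7=-1
a = -7: -7+0=-7, -7+7=0
a = -2: -2+0=-2, -2+7=5
a = 1: 1+0=1, 1+7=8
Collecting distinct sums: A + B = {-8, -7, -2, -1, 0, 1, 5, 8}
|A + B| = 8

A + B = {-8, -7, -2, -1, 0, 1, 5, 8}


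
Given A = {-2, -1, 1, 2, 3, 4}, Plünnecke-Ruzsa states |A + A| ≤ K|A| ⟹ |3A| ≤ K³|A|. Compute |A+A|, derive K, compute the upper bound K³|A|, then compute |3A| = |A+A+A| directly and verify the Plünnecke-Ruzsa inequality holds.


|A| = 6.
Step 1: Compute A + A by enumerating all 36 pairs.
A + A = {-4, -3, -2, -1, 0, 1, 2, 3, 4, 5, 6, 7, 8}, so |A + A| = 13.
Step 2: Doubling constant K = |A + A|/|A| = 13/6 = 13/6 ≈ 2.1667.
Step 3: Plünnecke-Ruzsa gives |3A| ≤ K³·|A| = (2.1667)³ · 6 ≈ 61.0278.
Step 4: Compute 3A = A + A + A directly by enumerating all triples (a,b,c) ∈ A³; |3A| = 19.
Step 5: Check 19 ≤ 61.0278? Yes ✓.

K = 13/6, Plünnecke-Ruzsa bound K³|A| ≈ 61.0278, |3A| = 19, inequality holds.


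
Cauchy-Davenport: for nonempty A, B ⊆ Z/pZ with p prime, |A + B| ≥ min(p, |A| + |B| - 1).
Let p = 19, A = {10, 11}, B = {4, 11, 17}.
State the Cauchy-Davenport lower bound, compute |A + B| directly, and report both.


Cauchy-Davenport: |A + B| ≥ min(p, |A| + |B| - 1) for A, B nonempty in Z/pZ.
|A| = 2, |B| = 3, p = 19.
CD lower bound = min(19, 2 + 3 - 1) = min(19, 4) = 4.
Compute A + B mod 19 directly:
a = 10: 10+4=14, 10+11=2, 10+17=8
a = 11: 11+4=15, 11+11=3, 11+17=9
A + B = {2, 3, 8, 9, 14, 15}, so |A + B| = 6.
Verify: 6 ≥ 4? Yes ✓.

CD lower bound = 4, actual |A + B| = 6.


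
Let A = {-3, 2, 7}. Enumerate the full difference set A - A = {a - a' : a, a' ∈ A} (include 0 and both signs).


A - A = {a - a' : a, a' ∈ A}.
Compute a - a' for each ordered pair (a, a'):
a = -3: -3--3=0, -3-2=-5, -3-7=-10
a = 2: 2--3=5, 2-2=0, 2-7=-5
a = 7: 7--3=10, 7-2=5, 7-7=0
Collecting distinct values (and noting 0 appears from a-a):
A - A = {-10, -5, 0, 5, 10}
|A - A| = 5

A - A = {-10, -5, 0, 5, 10}


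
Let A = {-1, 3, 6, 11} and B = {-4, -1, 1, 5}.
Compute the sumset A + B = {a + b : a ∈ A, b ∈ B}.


A + B = {a + b : a ∈ A, b ∈ B}.
Enumerate all |A|·|B| = 4·4 = 16 pairs (a, b) and collect distinct sums.
a = -1: -1+-4=-5, -1+-1=-2, -1+1=0, -1+5=4
a = 3: 3+-4=-1, 3+-1=2, 3+1=4, 3+5=8
a = 6: 6+-4=2, 6+-1=5, 6+1=7, 6+5=11
a = 11: 11+-4=7, 11+-1=10, 11+1=12, 11+5=16
Collecting distinct sums: A + B = {-5, -2, -1, 0, 2, 4, 5, 7, 8, 10, 11, 12, 16}
|A + B| = 13

A + B = {-5, -2, -1, 0, 2, 4, 5, 7, 8, 10, 11, 12, 16}


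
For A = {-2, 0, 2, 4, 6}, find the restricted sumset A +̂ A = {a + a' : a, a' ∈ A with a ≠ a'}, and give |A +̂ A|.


Restricted sumset: A +̂ A = {a + a' : a ∈ A, a' ∈ A, a ≠ a'}.
Equivalently, take A + A and drop any sum 2a that is achievable ONLY as a + a for a ∈ A (i.e. sums representable only with equal summands).
Enumerate pairs (a, a') with a < a' (symmetric, so each unordered pair gives one sum; this covers all a ≠ a'):
  -2 + 0 = -2
  -2 + 2 = 0
  -2 + 4 = 2
  -2 + 6 = 4
  0 + 2 = 2
  0 + 4 = 4
  0 + 6 = 6
  2 + 4 = 6
  2 + 6 = 8
  4 + 6 = 10
Collected distinct sums: {-2, 0, 2, 4, 6, 8, 10}
|A +̂ A| = 7
(Reference bound: |A +̂ A| ≥ 2|A| - 3 for |A| ≥ 2, with |A| = 5 giving ≥ 7.)

|A +̂ A| = 7


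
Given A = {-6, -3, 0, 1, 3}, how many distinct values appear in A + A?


A + A = {a + a' : a, a' ∈ A}; |A| = 5.
General bounds: 2|A| - 1 ≤ |A + A| ≤ |A|(|A|+1)/2, i.e. 9 ≤ |A + A| ≤ 15.
Lower bound 2|A|-1 is attained iff A is an arithmetic progression.
Enumerate sums a + a' for a ≤ a' (symmetric, so this suffices):
a = -6: -6+-6=-12, -6+-3=-9, -6+0=-6, -6+1=-5, -6+3=-3
a = -3: -3+-3=-6, -3+0=-3, -3+1=-2, -3+3=0
a = 0: 0+0=0, 0+1=1, 0+3=3
a = 1: 1+1=2, 1+3=4
a = 3: 3+3=6
Distinct sums: {-12, -9, -6, -5, -3, -2, 0, 1, 2, 3, 4, 6}
|A + A| = 12

|A + A| = 12


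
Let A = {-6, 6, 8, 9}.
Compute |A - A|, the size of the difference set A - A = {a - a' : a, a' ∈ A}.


A - A = {a - a' : a, a' ∈ A}; |A| = 4.
Bounds: 2|A|-1 ≤ |A - A| ≤ |A|² - |A| + 1, i.e. 7 ≤ |A - A| ≤ 13.
Note: 0 ∈ A - A always (from a - a). The set is symmetric: if d ∈ A - A then -d ∈ A - A.
Enumerate nonzero differences d = a - a' with a > a' (then include -d):
Positive differences: {1, 2, 3, 12, 14, 15}
Full difference set: {0} ∪ (positive diffs) ∪ (negative diffs).
|A - A| = 1 + 2·6 = 13 (matches direct enumeration: 13).

|A - A| = 13


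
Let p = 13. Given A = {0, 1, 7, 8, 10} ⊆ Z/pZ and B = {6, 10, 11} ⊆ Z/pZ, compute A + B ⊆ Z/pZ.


Work in Z/13Z: reduce every sum a + b modulo 13.
Enumerate all 15 pairs:
a = 0: 0+6=6, 0+10=10, 0+11=11
a = 1: 1+6=7, 1+10=11, 1+11=12
a = 7: 7+6=0, 7+10=4, 7+11=5
a = 8: 8+6=1, 8+10=5, 8+11=6
a = 10: 10+6=3, 10+10=7, 10+11=8
Distinct residues collected: {0, 1, 3, 4, 5, 6, 7, 8, 10, 11, 12}
|A + B| = 11 (out of 13 total residues).

A + B = {0, 1, 3, 4, 5, 6, 7, 8, 10, 11, 12}


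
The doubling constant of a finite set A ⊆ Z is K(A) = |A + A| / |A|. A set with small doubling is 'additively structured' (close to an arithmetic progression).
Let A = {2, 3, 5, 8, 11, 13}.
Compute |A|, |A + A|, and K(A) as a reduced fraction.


|A| = 6.
Compute A + A by enumerating all 36 pairs.
A + A = {4, 5, 6, 7, 8, 10, 11, 13, 14, 15, 16, 18, 19, 21, 22, 24, 26}, so |A + A| = 17.
K = |A + A| / |A| = 17/6 (already in lowest terms) ≈ 2.8333.
Reference: AP of size 6 gives K = 11/6 ≈ 1.8333; a fully generic set of size 6 gives K ≈ 3.5000.

|A| = 6, |A + A| = 17, K = 17/6.


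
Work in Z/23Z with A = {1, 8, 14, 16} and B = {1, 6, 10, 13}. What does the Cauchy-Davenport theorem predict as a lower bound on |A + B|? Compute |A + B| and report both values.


Cauchy-Davenport: |A + B| ≥ min(p, |A| + |B| - 1) for A, B nonempty in Z/pZ.
|A| = 4, |B| = 4, p = 23.
CD lower bound = min(23, 4 + 4 - 1) = min(23, 7) = 7.
Compute A + B mod 23 directly:
a = 1: 1+1=2, 1+6=7, 1+10=11, 1+13=14
a = 8: 8+1=9, 8+6=14, 8+10=18, 8+13=21
a = 14: 14+1=15, 14+6=20, 14+10=1, 14+13=4
a = 16: 16+1=17, 16+6=22, 16+10=3, 16+13=6
A + B = {1, 2, 3, 4, 6, 7, 9, 11, 14, 15, 17, 18, 20, 21, 22}, so |A + B| = 15.
Verify: 15 ≥ 7? Yes ✓.

CD lower bound = 7, actual |A + B| = 15.


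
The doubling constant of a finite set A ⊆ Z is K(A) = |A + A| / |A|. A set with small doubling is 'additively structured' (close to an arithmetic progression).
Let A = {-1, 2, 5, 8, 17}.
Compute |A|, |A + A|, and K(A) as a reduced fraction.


|A| = 5.
Compute A + A by enumerating all 25 pairs.
A + A = {-2, 1, 4, 7, 10, 13, 16, 19, 22, 25, 34}, so |A + A| = 11.
K = |A + A| / |A| = 11/5 (already in lowest terms) ≈ 2.2000.
Reference: AP of size 5 gives K = 9/5 ≈ 1.8000; a fully generic set of size 5 gives K ≈ 3.0000.

|A| = 5, |A + A| = 11, K = 11/5.


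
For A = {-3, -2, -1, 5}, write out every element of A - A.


A - A = {a - a' : a, a' ∈ A}.
Compute a - a' for each ordered pair (a, a'):
a = -3: -3--3=0, -3--2=-1, -3--1=-2, -3-5=-8
a = -2: -2--3=1, -2--2=0, -2--1=-1, -2-5=-7
a = -1: -1--3=2, -1--2=1, -1--1=0, -1-5=-6
a = 5: 5--3=8, 5--2=7, 5--1=6, 5-5=0
Collecting distinct values (and noting 0 appears from a-a):
A - A = {-8, -7, -6, -2, -1, 0, 1, 2, 6, 7, 8}
|A - A| = 11

A - A = {-8, -7, -6, -2, -1, 0, 1, 2, 6, 7, 8}


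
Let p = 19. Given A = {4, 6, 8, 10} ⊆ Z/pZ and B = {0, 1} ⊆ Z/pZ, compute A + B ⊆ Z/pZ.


Work in Z/19Z: reduce every sum a + b modulo 19.
Enumerate all 8 pairs:
a = 4: 4+0=4, 4+1=5
a = 6: 6+0=6, 6+1=7
a = 8: 8+0=8, 8+1=9
a = 10: 10+0=10, 10+1=11
Distinct residues collected: {4, 5, 6, 7, 8, 9, 10, 11}
|A + B| = 8 (out of 19 total residues).

A + B = {4, 5, 6, 7, 8, 9, 10, 11}


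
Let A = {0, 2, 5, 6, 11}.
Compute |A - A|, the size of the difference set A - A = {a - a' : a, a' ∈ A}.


A - A = {a - a' : a, a' ∈ A}; |A| = 5.
Bounds: 2|A|-1 ≤ |A - A| ≤ |A|² - |A| + 1, i.e. 9 ≤ |A - A| ≤ 21.
Note: 0 ∈ A - A always (from a - a). The set is symmetric: if d ∈ A - A then -d ∈ A - A.
Enumerate nonzero differences d = a - a' with a > a' (then include -d):
Positive differences: {1, 2, 3, 4, 5, 6, 9, 11}
Full difference set: {0} ∪ (positive diffs) ∪ (negative diffs).
|A - A| = 1 + 2·8 = 17 (matches direct enumeration: 17).

|A - A| = 17


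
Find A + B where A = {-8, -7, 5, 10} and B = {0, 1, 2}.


A + B = {a + b : a ∈ A, b ∈ B}.
Enumerate all |A|·|B| = 4·3 = 12 pairs (a, b) and collect distinct sums.
a = -8: -8+0=-8, -8+1=-7, -8+2=-6
a = -7: -7+0=-7, -7+1=-6, -7+2=-5
a = 5: 5+0=5, 5+1=6, 5+2=7
a = 10: 10+0=10, 10+1=11, 10+2=12
Collecting distinct sums: A + B = {-8, -7, -6, -5, 5, 6, 7, 10, 11, 12}
|A + B| = 10

A + B = {-8, -7, -6, -5, 5, 6, 7, 10, 11, 12}


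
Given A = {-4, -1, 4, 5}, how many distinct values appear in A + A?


A + A = {a + a' : a, a' ∈ A}; |A| = 4.
General bounds: 2|A| - 1 ≤ |A + A| ≤ |A|(|A|+1)/2, i.e. 7 ≤ |A + A| ≤ 10.
Lower bound 2|A|-1 is attained iff A is an arithmetic progression.
Enumerate sums a + a' for a ≤ a' (symmetric, so this suffices):
a = -4: -4+-4=-8, -4+-1=-5, -4+4=0, -4+5=1
a = -1: -1+-1=-2, -1+4=3, -1+5=4
a = 4: 4+4=8, 4+5=9
a = 5: 5+5=10
Distinct sums: {-8, -5, -2, 0, 1, 3, 4, 8, 9, 10}
|A + A| = 10

|A + A| = 10


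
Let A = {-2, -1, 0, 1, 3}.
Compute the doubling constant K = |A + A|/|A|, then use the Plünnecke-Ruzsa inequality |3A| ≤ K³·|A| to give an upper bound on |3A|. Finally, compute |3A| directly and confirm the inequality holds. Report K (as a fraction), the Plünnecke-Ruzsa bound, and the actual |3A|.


|A| = 5.
Step 1: Compute A + A by enumerating all 25 pairs.
A + A = {-4, -3, -2, -1, 0, 1, 2, 3, 4, 6}, so |A + A| = 10.
Step 2: Doubling constant K = |A + A|/|A| = 10/5 = 10/5 ≈ 2.0000.
Step 3: Plünnecke-Ruzsa gives |3A| ≤ K³·|A| = (2.0000)³ · 5 ≈ 40.0000.
Step 4: Compute 3A = A + A + A directly by enumerating all triples (a,b,c) ∈ A³; |3A| = 15.
Step 5: Check 15 ≤ 40.0000? Yes ✓.

K = 10/5, Plünnecke-Ruzsa bound K³|A| ≈ 40.0000, |3A| = 15, inequality holds.


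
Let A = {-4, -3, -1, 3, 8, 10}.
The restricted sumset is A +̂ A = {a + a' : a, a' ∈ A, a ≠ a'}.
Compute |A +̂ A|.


Restricted sumset: A +̂ A = {a + a' : a ∈ A, a' ∈ A, a ≠ a'}.
Equivalently, take A + A and drop any sum 2a that is achievable ONLY as a + a for a ∈ A (i.e. sums representable only with equal summands).
Enumerate pairs (a, a') with a < a' (symmetric, so each unordered pair gives one sum; this covers all a ≠ a'):
  -4 + -3 = -7
  -4 + -1 = -5
  -4 + 3 = -1
  -4 + 8 = 4
  -4 + 10 = 6
  -3 + -1 = -4
  -3 + 3 = 0
  -3 + 8 = 5
  -3 + 10 = 7
  -1 + 3 = 2
  -1 + 8 = 7
  -1 + 10 = 9
  3 + 8 = 11
  3 + 10 = 13
  8 + 10 = 18
Collected distinct sums: {-7, -5, -4, -1, 0, 2, 4, 5, 6, 7, 9, 11, 13, 18}
|A +̂ A| = 14
(Reference bound: |A +̂ A| ≥ 2|A| - 3 for |A| ≥ 2, with |A| = 6 giving ≥ 9.)

|A +̂ A| = 14


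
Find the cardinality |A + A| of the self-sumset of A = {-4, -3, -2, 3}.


A + A = {a + a' : a, a' ∈ A}; |A| = 4.
General bounds: 2|A| - 1 ≤ |A + A| ≤ |A|(|A|+1)/2, i.e. 7 ≤ |A + A| ≤ 10.
Lower bound 2|A|-1 is attained iff A is an arithmetic progression.
Enumerate sums a + a' for a ≤ a' (symmetric, so this suffices):
a = -4: -4+-4=-8, -4+-3=-7, -4+-2=-6, -4+3=-1
a = -3: -3+-3=-6, -3+-2=-5, -3+3=0
a = -2: -2+-2=-4, -2+3=1
a = 3: 3+3=6
Distinct sums: {-8, -7, -6, -5, -4, -1, 0, 1, 6}
|A + A| = 9

|A + A| = 9


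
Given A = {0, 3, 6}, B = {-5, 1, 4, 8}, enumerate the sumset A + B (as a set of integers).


A + B = {a + b : a ∈ A, b ∈ B}.
Enumerate all |A|·|B| = 3·4 = 12 pairs (a, b) and collect distinct sums.
a = 0: 0+-5=-5, 0+1=1, 0+4=4, 0+8=8
a = 3: 3+-5=-2, 3+1=4, 3+4=7, 3+8=11
a = 6: 6+-5=1, 6+1=7, 6+4=10, 6+8=14
Collecting distinct sums: A + B = {-5, -2, 1, 4, 7, 8, 10, 11, 14}
|A + B| = 9

A + B = {-5, -2, 1, 4, 7, 8, 10, 11, 14}


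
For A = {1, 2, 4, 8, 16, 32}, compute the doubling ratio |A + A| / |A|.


|A| = 6.
Compute A + A by enumerating all 36 pairs.
A + A = {2, 3, 4, 5, 6, 8, 9, 10, 12, 16, 17, 18, 20, 24, 32, 33, 34, 36, 40, 48, 64}, so |A + A| = 21.
K = |A + A| / |A| = 21/6 = 7/2 ≈ 3.5000.
Reference: AP of size 6 gives K = 11/6 ≈ 1.8333; a fully generic set of size 6 gives K ≈ 3.5000.

|A| = 6, |A + A| = 21, K = 21/6 = 7/2.


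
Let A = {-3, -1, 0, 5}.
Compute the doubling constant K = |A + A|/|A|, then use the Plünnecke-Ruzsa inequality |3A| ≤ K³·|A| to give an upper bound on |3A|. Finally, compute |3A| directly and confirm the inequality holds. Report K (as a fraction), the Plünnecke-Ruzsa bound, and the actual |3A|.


|A| = 4.
Step 1: Compute A + A by enumerating all 16 pairs.
A + A = {-6, -4, -3, -2, -1, 0, 2, 4, 5, 10}, so |A + A| = 10.
Step 2: Doubling constant K = |A + A|/|A| = 10/4 = 10/4 ≈ 2.5000.
Step 3: Plünnecke-Ruzsa gives |3A| ≤ K³·|A| = (2.5000)³ · 4 ≈ 62.5000.
Step 4: Compute 3A = A + A + A directly by enumerating all triples (a,b,c) ∈ A³; |3A| = 18.
Step 5: Check 18 ≤ 62.5000? Yes ✓.

K = 10/4, Plünnecke-Ruzsa bound K³|A| ≈ 62.5000, |3A| = 18, inequality holds.


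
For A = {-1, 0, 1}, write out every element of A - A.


A - A = {a - a' : a, a' ∈ A}.
Compute a - a' for each ordered pair (a, a'):
a = -1: -1--1=0, -1-0=-1, -1-1=-2
a = 0: 0--1=1, 0-0=0, 0-1=-1
a = 1: 1--1=2, 1-0=1, 1-1=0
Collecting distinct values (and noting 0 appears from a-a):
A - A = {-2, -1, 0, 1, 2}
|A - A| = 5

A - A = {-2, -1, 0, 1, 2}


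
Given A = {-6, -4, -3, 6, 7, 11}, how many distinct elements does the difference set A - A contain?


A - A = {a - a' : a, a' ∈ A}; |A| = 6.
Bounds: 2|A|-1 ≤ |A - A| ≤ |A|² - |A| + 1, i.e. 11 ≤ |A - A| ≤ 31.
Note: 0 ∈ A - A always (from a - a). The set is symmetric: if d ∈ A - A then -d ∈ A - A.
Enumerate nonzero differences d = a - a' with a > a' (then include -d):
Positive differences: {1, 2, 3, 4, 5, 9, 10, 11, 12, 13, 14, 15, 17}
Full difference set: {0} ∪ (positive diffs) ∪ (negative diffs).
|A - A| = 1 + 2·13 = 27 (matches direct enumeration: 27).

|A - A| = 27


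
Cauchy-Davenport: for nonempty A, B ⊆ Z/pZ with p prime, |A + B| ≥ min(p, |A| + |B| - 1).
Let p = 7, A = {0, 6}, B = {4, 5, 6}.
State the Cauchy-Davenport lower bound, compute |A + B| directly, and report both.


Cauchy-Davenport: |A + B| ≥ min(p, |A| + |B| - 1) for A, B nonempty in Z/pZ.
|A| = 2, |B| = 3, p = 7.
CD lower bound = min(7, 2 + 3 - 1) = min(7, 4) = 4.
Compute A + B mod 7 directly:
a = 0: 0+4=4, 0+5=5, 0+6=6
a = 6: 6+4=3, 6+5=4, 6+6=5
A + B = {3, 4, 5, 6}, so |A + B| = 4.
Verify: 4 ≥ 4? Yes ✓.

CD lower bound = 4, actual |A + B| = 4.


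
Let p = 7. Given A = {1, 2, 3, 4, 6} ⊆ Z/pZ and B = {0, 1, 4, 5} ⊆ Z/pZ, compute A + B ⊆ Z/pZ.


Work in Z/7Z: reduce every sum a + b modulo 7.
Enumerate all 20 pairs:
a = 1: 1+0=1, 1+1=2, 1+4=5, 1+5=6
a = 2: 2+0=2, 2+1=3, 2+4=6, 2+5=0
a = 3: 3+0=3, 3+1=4, 3+4=0, 3+5=1
a = 4: 4+0=4, 4+1=5, 4+4=1, 4+5=2
a = 6: 6+0=6, 6+1=0, 6+4=3, 6+5=4
Distinct residues collected: {0, 1, 2, 3, 4, 5, 6}
|A + B| = 7 (out of 7 total residues).

A + B = {0, 1, 2, 3, 4, 5, 6}


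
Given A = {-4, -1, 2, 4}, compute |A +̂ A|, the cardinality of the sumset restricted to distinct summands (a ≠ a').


Restricted sumset: A +̂ A = {a + a' : a ∈ A, a' ∈ A, a ≠ a'}.
Equivalently, take A + A and drop any sum 2a that is achievable ONLY as a + a for a ∈ A (i.e. sums representable only with equal summands).
Enumerate pairs (a, a') with a < a' (symmetric, so each unordered pair gives one sum; this covers all a ≠ a'):
  -4 + -1 = -5
  -4 + 2 = -2
  -4 + 4 = 0
  -1 + 2 = 1
  -1 + 4 = 3
  2 + 4 = 6
Collected distinct sums: {-5, -2, 0, 1, 3, 6}
|A +̂ A| = 6
(Reference bound: |A +̂ A| ≥ 2|A| - 3 for |A| ≥ 2, with |A| = 4 giving ≥ 5.)

|A +̂ A| = 6


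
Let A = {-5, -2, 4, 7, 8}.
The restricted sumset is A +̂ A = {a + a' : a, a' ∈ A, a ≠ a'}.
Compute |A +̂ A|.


Restricted sumset: A +̂ A = {a + a' : a ∈ A, a' ∈ A, a ≠ a'}.
Equivalently, take A + A and drop any sum 2a that is achievable ONLY as a + a for a ∈ A (i.e. sums representable only with equal summands).
Enumerate pairs (a, a') with a < a' (symmetric, so each unordered pair gives one sum; this covers all a ≠ a'):
  -5 + -2 = -7
  -5 + 4 = -1
  -5 + 7 = 2
  -5 + 8 = 3
  -2 + 4 = 2
  -2 + 7 = 5
  -2 + 8 = 6
  4 + 7 = 11
  4 + 8 = 12
  7 + 8 = 15
Collected distinct sums: {-7, -1, 2, 3, 5, 6, 11, 12, 15}
|A +̂ A| = 9
(Reference bound: |A +̂ A| ≥ 2|A| - 3 for |A| ≥ 2, with |A| = 5 giving ≥ 7.)

|A +̂ A| = 9
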